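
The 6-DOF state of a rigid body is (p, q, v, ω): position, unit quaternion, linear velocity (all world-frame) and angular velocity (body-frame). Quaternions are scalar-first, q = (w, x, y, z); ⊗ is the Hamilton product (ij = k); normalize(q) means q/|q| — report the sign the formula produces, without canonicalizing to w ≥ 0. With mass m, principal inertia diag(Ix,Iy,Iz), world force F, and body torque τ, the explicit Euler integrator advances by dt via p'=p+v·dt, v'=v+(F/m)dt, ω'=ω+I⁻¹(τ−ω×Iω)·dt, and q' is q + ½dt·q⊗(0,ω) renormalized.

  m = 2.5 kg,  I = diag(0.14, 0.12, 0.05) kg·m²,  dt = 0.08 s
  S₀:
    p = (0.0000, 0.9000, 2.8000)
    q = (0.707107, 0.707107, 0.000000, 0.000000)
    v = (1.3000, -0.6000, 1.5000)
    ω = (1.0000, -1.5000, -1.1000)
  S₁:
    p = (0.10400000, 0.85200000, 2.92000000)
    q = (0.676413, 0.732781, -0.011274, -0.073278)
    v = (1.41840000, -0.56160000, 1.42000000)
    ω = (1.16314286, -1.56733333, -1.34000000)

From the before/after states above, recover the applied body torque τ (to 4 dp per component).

Δω = ω₁−ω₀ = (0.16314286, -0.06733333, -0.24000000)
ω₀×(Iω₀) = (-0.1155, -0.0990, 0.0300)
I·α + gyro = (0.1700, -0.2000, -0.1200)

τ = (0.1700, -0.2000, -0.1200)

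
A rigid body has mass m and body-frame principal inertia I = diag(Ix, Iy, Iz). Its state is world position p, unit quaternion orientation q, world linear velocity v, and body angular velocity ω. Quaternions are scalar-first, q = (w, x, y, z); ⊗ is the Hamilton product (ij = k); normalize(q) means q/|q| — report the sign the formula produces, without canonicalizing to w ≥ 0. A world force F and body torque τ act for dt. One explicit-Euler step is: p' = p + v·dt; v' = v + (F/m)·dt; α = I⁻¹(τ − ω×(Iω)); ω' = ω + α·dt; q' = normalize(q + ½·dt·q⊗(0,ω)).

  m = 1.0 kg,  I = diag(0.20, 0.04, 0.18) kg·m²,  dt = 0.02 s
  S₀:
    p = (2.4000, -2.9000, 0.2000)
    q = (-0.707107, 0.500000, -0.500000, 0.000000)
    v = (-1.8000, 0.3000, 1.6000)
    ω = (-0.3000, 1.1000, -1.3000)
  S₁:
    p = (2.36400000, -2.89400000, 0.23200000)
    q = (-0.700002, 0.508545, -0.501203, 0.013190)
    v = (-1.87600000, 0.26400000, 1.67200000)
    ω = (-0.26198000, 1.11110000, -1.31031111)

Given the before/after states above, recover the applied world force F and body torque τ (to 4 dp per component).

F = (-3.8000, -1.8000, 3.6000)
τ = (0.1800, 0.0300, -0.0400)

rate change Δω = (0.03802000, 0.01110000, -0.01031111)
ω₀×(Iω₀) = (-0.2002, 0.0078, 0.0528)
τ = I·(Δω/dt) + ω₀×(Iω₀) = (0.1800, 0.0300, -0.0400)
velocity change Δv = (-0.07600000, -0.03600000, 0.07200000)
F = m·Δv/dt = (-3.8000, -1.8000, 3.6000)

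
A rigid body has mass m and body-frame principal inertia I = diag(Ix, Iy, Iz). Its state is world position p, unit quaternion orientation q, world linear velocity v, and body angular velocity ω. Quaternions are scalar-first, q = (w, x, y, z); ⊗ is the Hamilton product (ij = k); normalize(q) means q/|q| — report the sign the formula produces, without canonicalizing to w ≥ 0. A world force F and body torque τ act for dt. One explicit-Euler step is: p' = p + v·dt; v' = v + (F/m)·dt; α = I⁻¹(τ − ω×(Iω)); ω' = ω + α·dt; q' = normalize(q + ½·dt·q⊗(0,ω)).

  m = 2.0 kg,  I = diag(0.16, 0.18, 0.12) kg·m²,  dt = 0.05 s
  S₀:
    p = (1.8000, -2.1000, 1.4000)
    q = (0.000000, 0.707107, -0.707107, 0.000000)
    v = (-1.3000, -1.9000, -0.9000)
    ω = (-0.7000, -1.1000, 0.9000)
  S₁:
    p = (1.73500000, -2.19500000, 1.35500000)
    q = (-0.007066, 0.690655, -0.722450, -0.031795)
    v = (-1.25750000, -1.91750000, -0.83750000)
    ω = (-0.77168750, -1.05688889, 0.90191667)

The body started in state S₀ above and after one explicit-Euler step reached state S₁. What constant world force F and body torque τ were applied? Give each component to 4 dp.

F = (1.7000, -0.7000, 2.5000)
τ = (-0.1700, 0.1300, 0.0200)

rate change Δω = (-0.07168750, 0.04311111, 0.00191667)
precession coupling = (0.0594, -0.0252, 0.0154)
I·α + gyro = (-0.1700, 0.1300, 0.0200)
velocity change Δv = (0.04250000, -0.01750000, 0.06250000)
applied force F = (1.7000, -0.7000, 2.5000)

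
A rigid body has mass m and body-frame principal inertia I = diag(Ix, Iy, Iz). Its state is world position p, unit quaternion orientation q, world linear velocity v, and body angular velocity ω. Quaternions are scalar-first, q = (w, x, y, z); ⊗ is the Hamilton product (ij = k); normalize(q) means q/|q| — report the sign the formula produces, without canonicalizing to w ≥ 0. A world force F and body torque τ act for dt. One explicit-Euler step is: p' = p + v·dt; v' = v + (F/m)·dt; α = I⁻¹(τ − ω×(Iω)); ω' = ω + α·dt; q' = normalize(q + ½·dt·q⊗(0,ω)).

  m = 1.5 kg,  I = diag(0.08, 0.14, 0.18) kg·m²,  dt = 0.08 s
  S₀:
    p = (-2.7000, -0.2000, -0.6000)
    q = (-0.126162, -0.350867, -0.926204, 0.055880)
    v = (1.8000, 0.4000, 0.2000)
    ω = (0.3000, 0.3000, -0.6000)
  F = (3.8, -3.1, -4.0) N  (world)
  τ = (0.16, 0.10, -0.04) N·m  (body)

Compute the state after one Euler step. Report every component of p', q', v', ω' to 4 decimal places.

p' = (-2.5560, -0.1680, -0.5840)
q' = (-0.1094, -0.3307, -0.9351, 0.0658)
v' = (2.0027, 0.2347, -0.0133)
ω' = (0.4672, 0.3469, -0.6202)

linear accel F/m = (2.5333, -2.0667, -2.6667)
p + v·dt = (-2.5560, -0.1680, -0.5840)
new velocity v' = (2.0027, 0.2347, -0.0133)
precession coupling ω×(Iω) = (-0.0072, 0.0180, 0.0054)
(τ − ω×Iω)/I = (2.0900, 0.5857, -0.2522)
ω + α·dt = (0.4672, 0.3469, -0.6202)
Hamilton product q⊗(0,ω) = (0.4166493, 0.5011098, -0.2316048, 0.2482983)
q' = normalize(q + ½dt·q⊗(0,ω)) = (-0.1094, -0.3307, -0.9351, 0.0658)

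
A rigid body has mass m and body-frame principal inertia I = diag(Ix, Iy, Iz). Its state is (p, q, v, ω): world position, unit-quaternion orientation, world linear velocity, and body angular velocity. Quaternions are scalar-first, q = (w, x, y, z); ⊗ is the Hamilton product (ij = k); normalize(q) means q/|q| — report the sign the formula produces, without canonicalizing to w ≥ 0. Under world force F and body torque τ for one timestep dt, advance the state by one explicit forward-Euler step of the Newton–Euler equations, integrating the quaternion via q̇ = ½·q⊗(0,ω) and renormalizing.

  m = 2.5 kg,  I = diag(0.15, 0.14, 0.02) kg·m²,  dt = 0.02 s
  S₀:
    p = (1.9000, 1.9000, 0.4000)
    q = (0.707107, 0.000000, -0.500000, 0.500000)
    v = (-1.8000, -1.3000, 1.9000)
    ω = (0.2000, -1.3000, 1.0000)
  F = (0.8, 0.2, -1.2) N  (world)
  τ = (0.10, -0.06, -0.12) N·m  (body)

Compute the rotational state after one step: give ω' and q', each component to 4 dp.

ω' = (0.1925, -1.3123, 0.8774)
q' = (0.6955, 0.0029, -0.5081, 0.5080)

precession coupling ω×(Iω) = (0.1560, 0.0260, 0.0026)
angular accel α = (-0.3733, -0.6143, -6.1300)
new body rate ω' = (0.1925, -1.3123, 0.8774)
Hamilton product q⊗(0,ω) = (-1.1500000, 0.2914214, -0.8192391, 0.8071070)
q + ½dt·q⊗(0,ω), renormalized = (0.6955, 0.0029, -0.5081, 0.5080)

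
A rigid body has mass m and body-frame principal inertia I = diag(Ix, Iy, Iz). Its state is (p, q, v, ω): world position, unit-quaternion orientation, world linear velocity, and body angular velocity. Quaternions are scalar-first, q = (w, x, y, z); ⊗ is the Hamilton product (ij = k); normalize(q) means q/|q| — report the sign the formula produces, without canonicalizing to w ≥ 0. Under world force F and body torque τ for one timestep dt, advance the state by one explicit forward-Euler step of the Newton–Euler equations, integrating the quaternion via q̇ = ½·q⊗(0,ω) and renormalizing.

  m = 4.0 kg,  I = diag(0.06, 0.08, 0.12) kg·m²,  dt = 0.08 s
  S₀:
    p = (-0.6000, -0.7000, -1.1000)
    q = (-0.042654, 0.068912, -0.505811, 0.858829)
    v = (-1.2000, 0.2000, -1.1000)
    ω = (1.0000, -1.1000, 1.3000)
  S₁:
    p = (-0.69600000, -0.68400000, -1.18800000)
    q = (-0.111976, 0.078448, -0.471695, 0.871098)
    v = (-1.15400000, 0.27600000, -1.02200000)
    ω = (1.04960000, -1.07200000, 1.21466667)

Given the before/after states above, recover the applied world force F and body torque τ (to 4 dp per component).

ω₁ − ω₀ = (0.04960000, 0.02800000, -0.08533333)
gyro term ω₀×Iω₀ = (-0.0572, -0.0780, -0.0220)
τ = I·(Δω/dt) + ω₀×(Iω₀) = (-0.0200, -0.0500, -0.1500)
Δv = v₁−v₀ = (0.04600000, 0.07600000, 0.07800000)
applied force F = (2.3000, 3.8000, 3.9000)

F = (2.3000, 3.8000, 3.9000)
τ = (-0.0200, -0.0500, -0.1500)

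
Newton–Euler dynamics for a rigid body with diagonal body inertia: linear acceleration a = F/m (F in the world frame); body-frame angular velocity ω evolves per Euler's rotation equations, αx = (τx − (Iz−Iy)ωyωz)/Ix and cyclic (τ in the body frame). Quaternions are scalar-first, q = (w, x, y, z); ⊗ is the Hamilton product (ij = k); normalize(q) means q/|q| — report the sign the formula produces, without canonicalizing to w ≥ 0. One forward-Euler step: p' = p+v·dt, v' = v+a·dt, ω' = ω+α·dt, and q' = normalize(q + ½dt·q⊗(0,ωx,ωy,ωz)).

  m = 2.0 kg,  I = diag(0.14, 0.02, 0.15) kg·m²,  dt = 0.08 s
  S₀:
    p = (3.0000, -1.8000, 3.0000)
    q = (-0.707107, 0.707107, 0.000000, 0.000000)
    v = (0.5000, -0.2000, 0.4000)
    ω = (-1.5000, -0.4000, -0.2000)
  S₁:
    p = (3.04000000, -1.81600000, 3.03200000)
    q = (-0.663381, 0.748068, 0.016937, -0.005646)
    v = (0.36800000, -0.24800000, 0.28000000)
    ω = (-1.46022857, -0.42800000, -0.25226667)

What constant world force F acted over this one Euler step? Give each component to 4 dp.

Δv = v₁−v₀ = (-0.13200000, -0.04800000, -0.12000000)
applied force F = (-3.3000, -1.2000, -3.0000)

F = (-3.3000, -1.2000, -3.0000)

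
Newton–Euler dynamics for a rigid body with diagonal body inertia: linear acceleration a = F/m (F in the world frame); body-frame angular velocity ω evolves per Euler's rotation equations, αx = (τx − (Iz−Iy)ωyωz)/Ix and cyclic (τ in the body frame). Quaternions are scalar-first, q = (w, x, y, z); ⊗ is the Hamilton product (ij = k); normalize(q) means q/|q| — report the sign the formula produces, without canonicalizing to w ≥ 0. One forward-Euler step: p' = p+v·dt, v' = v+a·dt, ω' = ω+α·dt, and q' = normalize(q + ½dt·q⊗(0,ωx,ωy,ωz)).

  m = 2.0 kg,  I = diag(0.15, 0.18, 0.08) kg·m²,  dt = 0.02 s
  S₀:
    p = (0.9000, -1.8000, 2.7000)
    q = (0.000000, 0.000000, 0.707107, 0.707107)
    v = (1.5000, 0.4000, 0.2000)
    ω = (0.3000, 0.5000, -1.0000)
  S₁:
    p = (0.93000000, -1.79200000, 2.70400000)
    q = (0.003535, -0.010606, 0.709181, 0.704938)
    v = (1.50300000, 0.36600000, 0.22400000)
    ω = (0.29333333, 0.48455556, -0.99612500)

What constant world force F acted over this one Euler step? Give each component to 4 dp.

v₁ − v₀ = (0.00300000, -0.03400000, 0.02400000)
m·(v₁−v₀)/dt = (0.3000, -3.4000, 2.4000)

F = (0.3000, -3.4000, 2.4000)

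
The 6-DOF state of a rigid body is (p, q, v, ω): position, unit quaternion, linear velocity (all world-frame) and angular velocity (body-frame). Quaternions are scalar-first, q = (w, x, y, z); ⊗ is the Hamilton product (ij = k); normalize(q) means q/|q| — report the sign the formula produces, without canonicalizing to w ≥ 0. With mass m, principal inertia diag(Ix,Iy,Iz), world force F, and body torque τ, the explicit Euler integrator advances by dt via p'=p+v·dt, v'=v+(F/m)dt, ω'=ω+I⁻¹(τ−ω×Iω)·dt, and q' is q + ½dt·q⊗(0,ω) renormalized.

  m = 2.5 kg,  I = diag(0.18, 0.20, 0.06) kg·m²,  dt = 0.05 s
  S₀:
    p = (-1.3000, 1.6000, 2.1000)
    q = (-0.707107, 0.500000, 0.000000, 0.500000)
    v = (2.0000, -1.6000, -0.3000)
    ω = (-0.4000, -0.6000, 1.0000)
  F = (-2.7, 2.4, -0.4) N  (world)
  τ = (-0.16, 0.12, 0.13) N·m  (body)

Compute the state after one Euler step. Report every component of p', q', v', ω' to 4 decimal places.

precession coupling ω×(Iω) = (0.0840, -0.0480, 0.0048)
angular accel α = (-1.3556, 0.8400, 2.0867)
ω + α·dt = (-0.4678, -0.5580, 1.1043)
2q̇ = q⊗(0,ω) = (-0.3000000, 0.5828428, -0.2757358, -1.0071070)
updated quaternion q' = (-0.7143, 0.5143, -0.0069, 0.4746)
linear accel F/m = (-1.0800, 0.9600, -0.1600)
p + v·dt = (-1.2000, 1.5200, 2.0850)
new velocity v' = (1.9460, -1.5520, -0.3080)

p' = (-1.2000, 1.5200, 2.0850)
q' = (-0.7143, 0.5143, -0.0069, 0.4746)
v' = (1.9460, -1.5520, -0.3080)
ω' = (-0.4678, -0.5580, 1.1043)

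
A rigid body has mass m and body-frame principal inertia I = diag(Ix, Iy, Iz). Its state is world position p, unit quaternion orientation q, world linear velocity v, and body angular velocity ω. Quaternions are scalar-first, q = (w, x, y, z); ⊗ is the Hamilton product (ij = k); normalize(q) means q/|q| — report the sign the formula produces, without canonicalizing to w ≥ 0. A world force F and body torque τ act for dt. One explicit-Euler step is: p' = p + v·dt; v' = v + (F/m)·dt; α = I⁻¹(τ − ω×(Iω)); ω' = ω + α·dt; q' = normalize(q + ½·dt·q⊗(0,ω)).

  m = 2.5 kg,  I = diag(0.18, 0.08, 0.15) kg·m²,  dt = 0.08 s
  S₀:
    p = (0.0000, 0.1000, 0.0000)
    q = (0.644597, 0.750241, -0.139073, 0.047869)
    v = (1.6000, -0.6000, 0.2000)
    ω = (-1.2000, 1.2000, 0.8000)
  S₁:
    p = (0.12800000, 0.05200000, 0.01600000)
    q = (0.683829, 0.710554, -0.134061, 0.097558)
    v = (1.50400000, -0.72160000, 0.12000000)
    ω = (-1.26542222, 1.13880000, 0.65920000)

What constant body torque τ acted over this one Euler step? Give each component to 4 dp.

Δω = ω₁−ω₀ = (-0.06542222, -0.06120000, -0.14080000)
ω₀×(Iω₀) = (0.0672, -0.0288, 0.1440)
I·α + gyro = (-0.0800, -0.0900, -0.1200)

τ = (-0.0800, -0.0900, -0.1200)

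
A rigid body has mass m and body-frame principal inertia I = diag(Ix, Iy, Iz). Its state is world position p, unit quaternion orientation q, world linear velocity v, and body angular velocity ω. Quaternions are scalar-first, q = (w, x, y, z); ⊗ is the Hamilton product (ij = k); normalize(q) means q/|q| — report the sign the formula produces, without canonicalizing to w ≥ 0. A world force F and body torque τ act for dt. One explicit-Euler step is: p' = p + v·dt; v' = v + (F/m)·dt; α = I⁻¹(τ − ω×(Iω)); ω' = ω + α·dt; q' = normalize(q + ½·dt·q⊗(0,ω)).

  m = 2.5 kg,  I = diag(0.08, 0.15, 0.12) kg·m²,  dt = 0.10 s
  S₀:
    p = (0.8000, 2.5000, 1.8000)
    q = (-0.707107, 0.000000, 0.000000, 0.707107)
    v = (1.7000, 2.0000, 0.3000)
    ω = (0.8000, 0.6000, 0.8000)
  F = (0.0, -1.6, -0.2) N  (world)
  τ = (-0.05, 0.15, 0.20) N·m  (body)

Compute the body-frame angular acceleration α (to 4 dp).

gyro term ω×Iω = (-0.0144, -0.0256, 0.0336)
angular accel α = (-0.4450, 1.1707, 1.3867)

α = (-0.4450, 1.1707, 1.3867)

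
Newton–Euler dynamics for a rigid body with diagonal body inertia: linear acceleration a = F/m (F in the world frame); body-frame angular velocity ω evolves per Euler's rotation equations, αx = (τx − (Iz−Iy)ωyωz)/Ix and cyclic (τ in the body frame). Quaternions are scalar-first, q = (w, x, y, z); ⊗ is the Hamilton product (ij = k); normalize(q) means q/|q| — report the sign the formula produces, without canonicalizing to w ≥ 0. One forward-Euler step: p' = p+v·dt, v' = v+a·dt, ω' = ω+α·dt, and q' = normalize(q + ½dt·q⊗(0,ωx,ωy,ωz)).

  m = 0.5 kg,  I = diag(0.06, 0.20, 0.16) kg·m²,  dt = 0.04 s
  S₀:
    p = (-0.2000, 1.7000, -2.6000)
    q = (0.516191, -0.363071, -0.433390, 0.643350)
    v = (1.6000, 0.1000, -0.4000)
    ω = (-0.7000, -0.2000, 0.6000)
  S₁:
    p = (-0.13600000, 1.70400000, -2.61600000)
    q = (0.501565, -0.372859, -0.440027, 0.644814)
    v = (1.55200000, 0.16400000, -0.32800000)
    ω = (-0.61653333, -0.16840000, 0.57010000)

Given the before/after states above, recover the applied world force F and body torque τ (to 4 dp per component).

F = (-0.6000, 0.8000, 0.9000)
τ = (0.1300, 0.2000, -0.1000)

v₁ − v₀ = (-0.04800000, 0.06400000, 0.07200000)
m·(v₁−v₀)/dt = (-0.6000, 0.8000, 0.9000)
rate change Δω = (0.08346667, 0.03160000, -0.02990000)
gyro term ω₀×Iω₀ = (0.0048, 0.0420, 0.0196)
I·α + gyro = (0.1300, 0.2000, -0.1000)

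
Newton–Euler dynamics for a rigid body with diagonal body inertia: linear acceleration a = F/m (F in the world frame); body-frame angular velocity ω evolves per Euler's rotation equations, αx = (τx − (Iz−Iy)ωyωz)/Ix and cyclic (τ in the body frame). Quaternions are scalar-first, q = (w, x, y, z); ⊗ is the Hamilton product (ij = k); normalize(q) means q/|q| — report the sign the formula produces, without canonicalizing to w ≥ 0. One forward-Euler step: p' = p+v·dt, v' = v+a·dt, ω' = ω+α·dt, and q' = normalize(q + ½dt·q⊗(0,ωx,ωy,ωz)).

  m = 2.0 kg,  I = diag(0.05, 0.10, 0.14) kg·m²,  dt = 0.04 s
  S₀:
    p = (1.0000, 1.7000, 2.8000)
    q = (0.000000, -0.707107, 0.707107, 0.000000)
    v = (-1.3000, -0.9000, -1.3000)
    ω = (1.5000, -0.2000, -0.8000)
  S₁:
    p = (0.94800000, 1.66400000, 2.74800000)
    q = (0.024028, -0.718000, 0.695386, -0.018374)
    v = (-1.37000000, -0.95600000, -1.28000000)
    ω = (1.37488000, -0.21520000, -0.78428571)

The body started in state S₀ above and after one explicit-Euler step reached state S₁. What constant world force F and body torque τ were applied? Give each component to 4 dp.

Δω = ω₁−ω₀ = (-0.12512000, -0.01520000, 0.01571429)
precession coupling = (0.0064, 0.1080, -0.0150)
applied torque τ = (-0.1500, 0.0700, 0.0400)
Δv = v₁−v₀ = (-0.07000000, -0.05600000, 0.02000000)
applied force F = (-3.5000, -2.8000, 1.0000)

F = (-3.5000, -2.8000, 1.0000)
τ = (-0.1500, 0.0700, 0.0400)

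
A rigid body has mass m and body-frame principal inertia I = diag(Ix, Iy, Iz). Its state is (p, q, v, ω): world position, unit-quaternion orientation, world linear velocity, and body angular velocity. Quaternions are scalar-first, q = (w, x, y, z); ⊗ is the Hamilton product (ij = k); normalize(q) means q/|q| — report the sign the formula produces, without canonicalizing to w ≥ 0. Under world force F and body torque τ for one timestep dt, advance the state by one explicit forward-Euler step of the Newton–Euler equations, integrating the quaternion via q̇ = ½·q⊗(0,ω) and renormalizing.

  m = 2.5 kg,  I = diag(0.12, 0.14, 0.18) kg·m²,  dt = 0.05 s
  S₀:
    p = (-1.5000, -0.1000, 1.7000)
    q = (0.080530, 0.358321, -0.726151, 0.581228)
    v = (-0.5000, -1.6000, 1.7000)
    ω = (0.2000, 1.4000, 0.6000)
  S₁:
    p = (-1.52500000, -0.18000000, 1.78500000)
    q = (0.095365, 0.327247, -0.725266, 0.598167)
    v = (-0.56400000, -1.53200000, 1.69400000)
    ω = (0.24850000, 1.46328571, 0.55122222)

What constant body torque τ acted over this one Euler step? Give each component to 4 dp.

ω₁ − ω₀ = (0.04850000, 0.06328571, -0.04877778)
precession coupling = (0.0336, -0.0072, 0.0056)
applied torque τ = (0.1500, 0.1700, -0.1700)

τ = (0.1500, 0.1700, -0.1700)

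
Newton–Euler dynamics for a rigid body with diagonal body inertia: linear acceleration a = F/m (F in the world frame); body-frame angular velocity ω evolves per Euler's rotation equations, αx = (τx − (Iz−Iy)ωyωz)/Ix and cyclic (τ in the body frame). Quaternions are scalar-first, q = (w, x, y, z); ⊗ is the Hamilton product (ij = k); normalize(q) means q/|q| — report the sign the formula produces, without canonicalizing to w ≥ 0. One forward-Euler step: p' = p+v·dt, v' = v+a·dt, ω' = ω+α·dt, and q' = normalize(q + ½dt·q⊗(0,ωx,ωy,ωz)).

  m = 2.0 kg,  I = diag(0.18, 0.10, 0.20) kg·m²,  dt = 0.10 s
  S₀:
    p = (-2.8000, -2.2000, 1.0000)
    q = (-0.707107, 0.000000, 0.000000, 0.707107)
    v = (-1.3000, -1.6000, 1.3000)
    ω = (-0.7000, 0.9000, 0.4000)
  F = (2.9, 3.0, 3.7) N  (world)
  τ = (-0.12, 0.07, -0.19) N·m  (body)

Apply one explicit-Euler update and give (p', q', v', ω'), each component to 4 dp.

p' = (-2.9300, -2.3600, 1.1300)
q' = (-0.7199, -0.0071, -0.0565, 0.6917)
v' = (-1.1550, -1.4500, 1.4850)
ω' = (-0.7867, 0.9644, 0.2798)

α = I⁻¹(τ − ω×Iω) = (-0.8667, 0.6440, -1.2020)
ω' = ω + α·dt = (-0.7867, 0.9644, 0.2798)
q⊗(0,ω) = (-0.2828428, -0.1414214, -1.1313712, -0.2828428)
q' = normalize(q + ½dt·q⊗(0,ω)) = (-0.7199, -0.0071, -0.0565, 0.6917)
a = (1.4500, 1.5000, 1.8500)
new position p' = (-2.9300, -2.3600, 1.1300)
v + (F/m)dt = (-1.1550, -1.4500, 1.4850)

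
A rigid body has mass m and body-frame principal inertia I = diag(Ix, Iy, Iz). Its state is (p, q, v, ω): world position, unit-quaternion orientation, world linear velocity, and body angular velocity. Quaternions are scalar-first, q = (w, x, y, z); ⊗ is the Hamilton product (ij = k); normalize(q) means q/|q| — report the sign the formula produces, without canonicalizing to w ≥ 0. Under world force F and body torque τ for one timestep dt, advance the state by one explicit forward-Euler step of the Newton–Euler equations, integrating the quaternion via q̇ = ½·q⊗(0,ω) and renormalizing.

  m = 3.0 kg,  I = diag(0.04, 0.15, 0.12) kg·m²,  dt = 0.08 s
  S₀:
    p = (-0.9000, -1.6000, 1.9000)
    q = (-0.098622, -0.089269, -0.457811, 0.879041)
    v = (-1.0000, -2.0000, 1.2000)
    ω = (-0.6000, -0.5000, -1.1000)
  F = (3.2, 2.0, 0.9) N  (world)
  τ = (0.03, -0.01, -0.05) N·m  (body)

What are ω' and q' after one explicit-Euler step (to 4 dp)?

ω' = (-0.5070, -0.4772, -1.1553)
q' = (-0.0711, -0.0491, -0.4802, 0.8729)

precession coupling ω×(Iω) = (-0.0165, -0.0528, 0.0330)
(τ − ω×Iω)/I = (1.1625, 0.2853, -0.6917)
ω' = ω + α·dt = (-0.5070, -0.4772, -1.1553)
q⊗(0,ω) = (0.6844782, 1.0022858, -0.5763095, -0.1215679)
updated quaternion q' = (-0.0711, -0.0491, -0.4802, 0.8729)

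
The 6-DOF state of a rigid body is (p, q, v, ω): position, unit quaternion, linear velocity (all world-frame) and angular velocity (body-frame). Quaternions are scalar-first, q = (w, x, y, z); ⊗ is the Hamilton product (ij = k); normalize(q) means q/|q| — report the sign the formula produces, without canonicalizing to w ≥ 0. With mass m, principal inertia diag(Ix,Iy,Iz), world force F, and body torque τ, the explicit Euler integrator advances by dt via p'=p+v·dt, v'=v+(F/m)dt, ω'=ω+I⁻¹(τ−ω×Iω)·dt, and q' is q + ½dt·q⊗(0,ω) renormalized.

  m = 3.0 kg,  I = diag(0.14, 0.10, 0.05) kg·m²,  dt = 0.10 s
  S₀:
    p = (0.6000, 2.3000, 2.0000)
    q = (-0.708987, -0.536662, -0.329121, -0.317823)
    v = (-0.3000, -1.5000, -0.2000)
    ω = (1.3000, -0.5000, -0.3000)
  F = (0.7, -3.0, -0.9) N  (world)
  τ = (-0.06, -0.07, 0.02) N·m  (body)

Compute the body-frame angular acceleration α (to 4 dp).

precession coupling ω×(Iω) = (-0.0075, -0.0351, 0.0260)
angular accel α = (-0.3750, -0.3490, -0.1200)

α = (-0.3750, -0.3490, -0.1200)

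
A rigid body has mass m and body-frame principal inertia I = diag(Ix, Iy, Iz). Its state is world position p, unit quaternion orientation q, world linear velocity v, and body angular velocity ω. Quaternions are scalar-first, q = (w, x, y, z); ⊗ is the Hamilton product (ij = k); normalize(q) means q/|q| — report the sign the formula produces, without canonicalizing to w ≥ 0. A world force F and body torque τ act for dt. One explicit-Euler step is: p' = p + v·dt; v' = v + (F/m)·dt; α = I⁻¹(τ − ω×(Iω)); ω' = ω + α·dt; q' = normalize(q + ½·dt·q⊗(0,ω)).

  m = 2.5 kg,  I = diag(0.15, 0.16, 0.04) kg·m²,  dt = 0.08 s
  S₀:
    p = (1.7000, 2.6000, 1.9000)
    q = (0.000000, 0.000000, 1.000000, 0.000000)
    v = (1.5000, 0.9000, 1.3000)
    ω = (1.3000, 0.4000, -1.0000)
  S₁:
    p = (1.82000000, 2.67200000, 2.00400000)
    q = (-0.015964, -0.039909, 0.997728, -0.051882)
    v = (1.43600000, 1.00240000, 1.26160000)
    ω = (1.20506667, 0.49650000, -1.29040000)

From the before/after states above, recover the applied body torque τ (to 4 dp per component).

τ = (-0.1300, 0.0500, -0.1400)

ω₁ − ω₀ = (-0.09493333, 0.09650000, -0.29040000)
ω₀×(Iω₀) = (0.0480, -0.1430, 0.0052)
applied torque τ = (-0.1300, 0.0500, -0.1400)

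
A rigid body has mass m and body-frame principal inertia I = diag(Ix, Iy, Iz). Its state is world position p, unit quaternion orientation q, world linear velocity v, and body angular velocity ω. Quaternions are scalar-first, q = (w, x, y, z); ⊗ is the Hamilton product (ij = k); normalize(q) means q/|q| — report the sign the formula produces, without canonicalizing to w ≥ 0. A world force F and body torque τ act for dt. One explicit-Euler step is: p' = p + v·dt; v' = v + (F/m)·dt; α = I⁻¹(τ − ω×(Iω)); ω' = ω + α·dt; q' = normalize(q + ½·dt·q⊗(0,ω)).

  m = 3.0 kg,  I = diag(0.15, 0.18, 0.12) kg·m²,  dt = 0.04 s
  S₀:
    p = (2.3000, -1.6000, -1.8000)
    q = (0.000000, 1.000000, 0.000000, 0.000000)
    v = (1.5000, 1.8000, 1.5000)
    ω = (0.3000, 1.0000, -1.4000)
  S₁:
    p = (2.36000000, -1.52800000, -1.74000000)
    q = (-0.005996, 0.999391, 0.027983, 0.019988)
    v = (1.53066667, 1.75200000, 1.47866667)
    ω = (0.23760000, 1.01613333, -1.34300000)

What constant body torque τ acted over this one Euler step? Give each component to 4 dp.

τ = (-0.1500, 0.0600, 0.1800)

rate change Δω = (-0.06240000, 0.01613333, 0.05700000)
gyro term ω₀×Iω₀ = (0.0840, -0.0126, 0.0090)
I·α + gyro = (-0.1500, 0.0600, 0.1800)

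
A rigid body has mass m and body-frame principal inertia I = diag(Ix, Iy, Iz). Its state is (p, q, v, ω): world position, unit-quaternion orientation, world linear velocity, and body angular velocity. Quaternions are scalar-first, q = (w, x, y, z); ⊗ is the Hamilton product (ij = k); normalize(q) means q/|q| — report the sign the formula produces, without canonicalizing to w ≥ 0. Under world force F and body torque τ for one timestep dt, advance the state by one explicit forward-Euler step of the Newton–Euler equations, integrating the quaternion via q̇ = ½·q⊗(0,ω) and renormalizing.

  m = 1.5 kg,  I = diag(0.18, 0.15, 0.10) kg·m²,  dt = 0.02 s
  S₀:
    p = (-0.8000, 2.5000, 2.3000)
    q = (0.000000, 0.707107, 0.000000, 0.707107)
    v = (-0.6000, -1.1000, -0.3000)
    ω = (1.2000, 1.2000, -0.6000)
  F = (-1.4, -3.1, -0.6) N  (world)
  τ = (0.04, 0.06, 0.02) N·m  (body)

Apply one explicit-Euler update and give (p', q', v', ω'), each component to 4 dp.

α = I⁻¹(τ − ω×Iω) = (0.0222, 0.7840, 0.6320)
new body rate ω' = (1.2004, 1.2157, -0.5874)
q⊗(0,ω) = (-0.4242642, -0.8485284, 1.2727926, 0.8485284)
updated quaternion q' = (-0.0042, 0.6985, 0.0127, 0.7155)
p' = p + v·dt = (-0.8120, 2.4780, 2.2940)
new velocity v' = (-0.6187, -1.1413, -0.3080)

p' = (-0.8120, 2.4780, 2.2940)
q' = (-0.0042, 0.6985, 0.0127, 0.7155)
v' = (-0.6187, -1.1413, -0.3080)
ω' = (1.2004, 1.2157, -0.5874)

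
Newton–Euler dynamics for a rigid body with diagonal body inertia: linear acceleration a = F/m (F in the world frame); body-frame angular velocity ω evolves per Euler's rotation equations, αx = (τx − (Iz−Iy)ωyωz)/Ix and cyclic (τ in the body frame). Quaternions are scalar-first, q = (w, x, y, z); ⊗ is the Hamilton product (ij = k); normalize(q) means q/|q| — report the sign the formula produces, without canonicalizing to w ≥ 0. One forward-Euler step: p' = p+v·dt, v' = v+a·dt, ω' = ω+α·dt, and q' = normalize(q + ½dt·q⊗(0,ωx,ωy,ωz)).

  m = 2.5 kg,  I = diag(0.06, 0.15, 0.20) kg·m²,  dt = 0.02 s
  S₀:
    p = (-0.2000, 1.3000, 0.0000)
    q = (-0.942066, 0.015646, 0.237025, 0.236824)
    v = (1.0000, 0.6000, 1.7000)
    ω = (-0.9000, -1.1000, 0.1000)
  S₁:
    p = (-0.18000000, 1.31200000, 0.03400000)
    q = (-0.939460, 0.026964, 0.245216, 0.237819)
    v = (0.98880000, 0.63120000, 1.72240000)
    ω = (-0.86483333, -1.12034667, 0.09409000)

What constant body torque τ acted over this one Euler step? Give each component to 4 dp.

τ = (0.1000, -0.1400, 0.0300)

rate change Δω = (0.03516667, -0.02034667, -0.00591000)
τ = I·(Δω/dt) + ω₀×(Iω₀) = (0.1000, -0.1400, 0.0300)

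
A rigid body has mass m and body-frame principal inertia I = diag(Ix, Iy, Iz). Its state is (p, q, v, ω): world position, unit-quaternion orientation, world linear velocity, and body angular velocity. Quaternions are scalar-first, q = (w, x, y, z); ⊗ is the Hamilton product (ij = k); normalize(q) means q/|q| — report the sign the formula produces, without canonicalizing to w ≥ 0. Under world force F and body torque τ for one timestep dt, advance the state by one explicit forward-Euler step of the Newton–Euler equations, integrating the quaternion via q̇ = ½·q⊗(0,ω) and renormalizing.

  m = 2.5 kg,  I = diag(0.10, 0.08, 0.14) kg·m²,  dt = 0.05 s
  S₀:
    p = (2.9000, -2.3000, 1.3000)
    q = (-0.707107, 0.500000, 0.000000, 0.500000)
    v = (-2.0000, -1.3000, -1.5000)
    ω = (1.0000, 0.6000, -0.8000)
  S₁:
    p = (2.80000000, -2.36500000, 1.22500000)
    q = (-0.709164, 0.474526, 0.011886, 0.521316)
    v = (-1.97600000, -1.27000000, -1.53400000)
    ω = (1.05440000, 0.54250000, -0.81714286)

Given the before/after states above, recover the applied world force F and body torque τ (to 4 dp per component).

F = (1.2000, 1.5000, -1.7000)
τ = (0.0800, -0.0600, -0.0600)

Δω = ω₁−ω₀ = (0.05440000, -0.05750000, -0.01714286)
τ = I·(Δω/dt) + ω₀×(Iω₀) = (0.0800, -0.0600, -0.0600)
Δv = v₁−v₀ = (0.02400000, 0.03000000, -0.03400000)
F = m·Δv/dt = (1.2000, 1.5000, -1.7000)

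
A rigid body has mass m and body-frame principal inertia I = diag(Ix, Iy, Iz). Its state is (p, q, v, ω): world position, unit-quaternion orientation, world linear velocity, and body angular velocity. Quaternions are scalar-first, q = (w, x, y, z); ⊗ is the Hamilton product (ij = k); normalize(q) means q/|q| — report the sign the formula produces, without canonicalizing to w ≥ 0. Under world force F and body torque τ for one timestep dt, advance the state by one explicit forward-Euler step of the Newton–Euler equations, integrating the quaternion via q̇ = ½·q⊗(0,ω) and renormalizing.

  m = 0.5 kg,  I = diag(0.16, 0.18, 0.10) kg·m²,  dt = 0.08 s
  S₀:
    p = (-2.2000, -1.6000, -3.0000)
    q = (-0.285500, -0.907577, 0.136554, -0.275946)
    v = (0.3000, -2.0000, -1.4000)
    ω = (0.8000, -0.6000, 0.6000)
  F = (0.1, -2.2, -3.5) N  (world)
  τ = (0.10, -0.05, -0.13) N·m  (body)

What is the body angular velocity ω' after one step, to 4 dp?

ω' = (0.8356, -0.6350, 0.5037)

precession coupling ω×(Iω) = (0.0288, 0.0288, -0.0096)
angular accel α = (0.4450, -0.4378, -1.2040)
ω' = ω + α·dt = (0.8356, -0.6350, 0.5037)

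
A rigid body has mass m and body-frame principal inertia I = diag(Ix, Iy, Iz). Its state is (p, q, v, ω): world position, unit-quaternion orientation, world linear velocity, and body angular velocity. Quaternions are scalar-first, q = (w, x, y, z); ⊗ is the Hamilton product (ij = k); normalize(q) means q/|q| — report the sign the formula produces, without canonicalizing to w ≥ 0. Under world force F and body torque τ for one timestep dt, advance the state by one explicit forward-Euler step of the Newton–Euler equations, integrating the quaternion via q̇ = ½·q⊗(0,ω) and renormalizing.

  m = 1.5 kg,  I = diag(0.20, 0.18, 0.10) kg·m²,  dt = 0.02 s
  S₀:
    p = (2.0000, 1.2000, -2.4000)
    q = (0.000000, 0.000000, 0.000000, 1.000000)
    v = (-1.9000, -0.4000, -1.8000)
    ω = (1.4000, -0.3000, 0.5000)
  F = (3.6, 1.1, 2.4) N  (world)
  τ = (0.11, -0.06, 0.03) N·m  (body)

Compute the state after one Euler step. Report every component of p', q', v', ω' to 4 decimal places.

gyro term ω×Iω = (0.0120, 0.0700, 0.0084)
α = I⁻¹(τ − ω×Iω) = (0.4900, -0.7222, 0.2160)
ω' = ω + α·dt = (1.4098, -0.3144, 0.5043)
2q̇ = q⊗(0,ω) = (-0.5000000, 0.3000000, 1.4000000, 0.0000000)
q' = normalize(q + ½dt·q⊗(0,ω)) = (-0.0050, 0.0030, 0.0140, 0.9999)
linear accel F/m = (2.4000, 0.7333, 1.6000)
p' = p + v·dt = (1.9620, 1.1920, -2.4360)
v + (F/m)dt = (-1.8520, -0.3853, -1.7680)

p' = (1.9620, 1.1920, -2.4360)
q' = (-0.0050, 0.0030, 0.0140, 0.9999)
v' = (-1.8520, -0.3853, -1.7680)
ω' = (1.4098, -0.3144, 0.5043)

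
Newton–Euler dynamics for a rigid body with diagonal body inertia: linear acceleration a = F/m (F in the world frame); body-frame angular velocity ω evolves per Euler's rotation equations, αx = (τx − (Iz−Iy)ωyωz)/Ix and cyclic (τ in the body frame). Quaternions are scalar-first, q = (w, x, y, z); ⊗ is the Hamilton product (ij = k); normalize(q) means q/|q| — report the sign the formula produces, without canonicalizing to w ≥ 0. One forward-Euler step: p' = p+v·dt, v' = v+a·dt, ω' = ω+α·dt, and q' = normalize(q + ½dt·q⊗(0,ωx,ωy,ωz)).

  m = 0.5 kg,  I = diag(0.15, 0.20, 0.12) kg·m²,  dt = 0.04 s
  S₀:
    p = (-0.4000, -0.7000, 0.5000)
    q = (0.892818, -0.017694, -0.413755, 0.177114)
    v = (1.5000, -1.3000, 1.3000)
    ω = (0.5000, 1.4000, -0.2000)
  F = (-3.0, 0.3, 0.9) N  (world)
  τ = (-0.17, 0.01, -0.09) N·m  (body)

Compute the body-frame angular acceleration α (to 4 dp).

precession coupling ω×(Iω) = (0.0224, -0.0030, 0.0350)
α = I⁻¹(τ − ω×Iω) = (-1.2827, 0.0650, -1.0417)

α = (-1.2827, 0.0650, -1.0417)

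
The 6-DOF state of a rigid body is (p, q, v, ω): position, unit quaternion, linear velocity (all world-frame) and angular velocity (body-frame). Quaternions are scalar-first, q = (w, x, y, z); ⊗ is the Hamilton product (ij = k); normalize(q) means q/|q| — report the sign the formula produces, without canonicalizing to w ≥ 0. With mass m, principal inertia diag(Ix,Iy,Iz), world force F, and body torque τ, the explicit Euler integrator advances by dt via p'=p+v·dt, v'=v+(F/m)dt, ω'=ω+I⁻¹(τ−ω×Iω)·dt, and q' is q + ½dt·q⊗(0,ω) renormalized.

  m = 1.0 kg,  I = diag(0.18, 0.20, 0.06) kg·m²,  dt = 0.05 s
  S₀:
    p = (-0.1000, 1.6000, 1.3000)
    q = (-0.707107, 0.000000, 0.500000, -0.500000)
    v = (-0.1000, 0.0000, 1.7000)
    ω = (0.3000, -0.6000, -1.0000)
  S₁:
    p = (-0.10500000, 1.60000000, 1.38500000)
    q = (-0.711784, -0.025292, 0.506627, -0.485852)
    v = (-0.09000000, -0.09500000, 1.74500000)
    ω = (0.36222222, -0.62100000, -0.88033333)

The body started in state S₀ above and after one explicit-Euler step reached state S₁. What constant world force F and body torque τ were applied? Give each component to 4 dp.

F = (0.2000, -1.9000, 0.9000)
τ = (0.1400, -0.1200, 0.1400)

Δω = ω₁−ω₀ = (0.06222222, -0.02100000, 0.11966667)
ω₀×(Iω₀) = (-0.0840, -0.0360, -0.0036)
τ = I·(Δω/dt) + ω₀×(Iω₀) = (0.1400, -0.1200, 0.1400)
v₁ − v₀ = (0.01000000, -0.09500000, 0.04500000)
F = m·Δv/dt = (0.2000, -1.9000, 0.9000)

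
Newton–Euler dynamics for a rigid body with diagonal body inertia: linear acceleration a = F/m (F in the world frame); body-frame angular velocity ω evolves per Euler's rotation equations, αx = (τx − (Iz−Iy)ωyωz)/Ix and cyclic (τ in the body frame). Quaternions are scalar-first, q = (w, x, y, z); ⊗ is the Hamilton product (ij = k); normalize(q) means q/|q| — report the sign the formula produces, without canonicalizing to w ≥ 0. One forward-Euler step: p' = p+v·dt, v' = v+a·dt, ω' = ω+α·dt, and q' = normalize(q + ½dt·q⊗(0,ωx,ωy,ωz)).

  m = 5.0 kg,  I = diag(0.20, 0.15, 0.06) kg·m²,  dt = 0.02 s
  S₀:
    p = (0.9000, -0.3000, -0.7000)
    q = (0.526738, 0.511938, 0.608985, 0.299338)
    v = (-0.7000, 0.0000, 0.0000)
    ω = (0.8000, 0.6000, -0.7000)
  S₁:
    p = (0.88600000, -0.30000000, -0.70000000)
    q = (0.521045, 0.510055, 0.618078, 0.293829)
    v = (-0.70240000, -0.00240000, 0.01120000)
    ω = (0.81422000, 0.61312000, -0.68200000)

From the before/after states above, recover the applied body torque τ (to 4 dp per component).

τ = (0.1800, 0.0200, 0.0300)

rate change Δω = (0.01422000, 0.01312000, 0.01800000)
ω₀×(Iω₀) = (0.0378, -0.0784, -0.0240)
τ = I·(Δω/dt) + ω₀×(Iω₀) = (0.1800, 0.0200, 0.0300)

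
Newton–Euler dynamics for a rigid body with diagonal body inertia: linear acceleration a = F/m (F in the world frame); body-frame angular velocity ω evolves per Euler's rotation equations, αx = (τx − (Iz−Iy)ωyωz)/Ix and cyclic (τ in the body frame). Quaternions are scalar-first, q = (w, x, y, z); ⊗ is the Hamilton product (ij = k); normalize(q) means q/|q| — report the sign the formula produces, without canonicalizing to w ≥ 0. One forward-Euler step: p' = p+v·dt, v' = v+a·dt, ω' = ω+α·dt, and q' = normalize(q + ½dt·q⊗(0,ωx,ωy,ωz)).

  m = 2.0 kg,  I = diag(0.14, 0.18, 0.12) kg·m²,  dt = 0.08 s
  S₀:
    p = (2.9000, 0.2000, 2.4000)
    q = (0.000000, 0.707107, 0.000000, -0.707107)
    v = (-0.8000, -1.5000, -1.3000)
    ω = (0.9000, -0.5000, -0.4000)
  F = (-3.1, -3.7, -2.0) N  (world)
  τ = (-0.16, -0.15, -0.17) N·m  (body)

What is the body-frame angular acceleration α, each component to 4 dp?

α = (-1.0571, -0.7933, -1.2667)

precession coupling ω×(Iω) = (-0.0120, -0.0072, -0.0180)
angular accel α = (-1.0571, -0.7933, -1.2667)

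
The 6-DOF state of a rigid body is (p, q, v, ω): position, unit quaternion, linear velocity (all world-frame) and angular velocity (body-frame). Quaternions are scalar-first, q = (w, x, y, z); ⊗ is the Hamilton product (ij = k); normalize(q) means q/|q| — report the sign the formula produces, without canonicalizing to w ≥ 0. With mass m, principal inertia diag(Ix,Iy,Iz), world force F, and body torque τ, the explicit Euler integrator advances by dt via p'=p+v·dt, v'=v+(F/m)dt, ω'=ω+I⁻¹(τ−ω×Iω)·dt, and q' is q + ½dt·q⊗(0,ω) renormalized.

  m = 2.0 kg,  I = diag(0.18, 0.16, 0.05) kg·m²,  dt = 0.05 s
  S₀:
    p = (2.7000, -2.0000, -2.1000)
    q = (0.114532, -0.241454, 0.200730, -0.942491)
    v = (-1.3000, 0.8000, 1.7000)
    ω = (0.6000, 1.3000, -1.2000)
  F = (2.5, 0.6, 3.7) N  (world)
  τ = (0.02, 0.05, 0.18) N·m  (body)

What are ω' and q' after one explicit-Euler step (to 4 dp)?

ω' = (0.5579, 1.3449, -1.0044)
q' = (0.0833, -0.2149, 0.1829, -0.9557)

α = I⁻¹(τ − ω×Iω) = (-0.8422, 0.8975, 3.9120)
new body rate ω' = (0.5579, 1.3449, -1.0044)
q⊗(0,ω) = (-1.2470658, 1.0530815, -0.7063478, -0.5717666)
q' = normalize(q + ½dt·q⊗(0,ω)) = (0.0833, -0.2149, 0.1829, -0.9557)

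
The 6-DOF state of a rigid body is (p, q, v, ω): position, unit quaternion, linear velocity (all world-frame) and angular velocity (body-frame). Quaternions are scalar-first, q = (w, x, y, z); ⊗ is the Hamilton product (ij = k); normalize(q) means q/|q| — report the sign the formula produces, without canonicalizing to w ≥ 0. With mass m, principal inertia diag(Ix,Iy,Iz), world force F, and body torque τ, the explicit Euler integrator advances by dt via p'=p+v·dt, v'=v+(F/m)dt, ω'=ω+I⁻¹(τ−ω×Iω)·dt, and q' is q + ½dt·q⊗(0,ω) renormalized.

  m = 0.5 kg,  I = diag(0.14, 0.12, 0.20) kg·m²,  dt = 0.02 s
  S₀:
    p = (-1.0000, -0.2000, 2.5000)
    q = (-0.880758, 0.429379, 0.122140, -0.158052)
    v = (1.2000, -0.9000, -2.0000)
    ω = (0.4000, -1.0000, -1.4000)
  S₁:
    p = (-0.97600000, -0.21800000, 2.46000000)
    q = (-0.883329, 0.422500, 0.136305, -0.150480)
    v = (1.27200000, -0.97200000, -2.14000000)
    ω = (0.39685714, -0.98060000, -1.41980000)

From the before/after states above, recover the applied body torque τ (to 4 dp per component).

ω₁ − ω₀ = (-0.00314286, 0.01940000, -0.01980000)
ω₀×(Iω₀) = (0.1120, 0.0336, 0.0080)
I·α + gyro = (0.0900, 0.1500, -0.1900)

τ = (0.0900, 0.1500, -0.1900)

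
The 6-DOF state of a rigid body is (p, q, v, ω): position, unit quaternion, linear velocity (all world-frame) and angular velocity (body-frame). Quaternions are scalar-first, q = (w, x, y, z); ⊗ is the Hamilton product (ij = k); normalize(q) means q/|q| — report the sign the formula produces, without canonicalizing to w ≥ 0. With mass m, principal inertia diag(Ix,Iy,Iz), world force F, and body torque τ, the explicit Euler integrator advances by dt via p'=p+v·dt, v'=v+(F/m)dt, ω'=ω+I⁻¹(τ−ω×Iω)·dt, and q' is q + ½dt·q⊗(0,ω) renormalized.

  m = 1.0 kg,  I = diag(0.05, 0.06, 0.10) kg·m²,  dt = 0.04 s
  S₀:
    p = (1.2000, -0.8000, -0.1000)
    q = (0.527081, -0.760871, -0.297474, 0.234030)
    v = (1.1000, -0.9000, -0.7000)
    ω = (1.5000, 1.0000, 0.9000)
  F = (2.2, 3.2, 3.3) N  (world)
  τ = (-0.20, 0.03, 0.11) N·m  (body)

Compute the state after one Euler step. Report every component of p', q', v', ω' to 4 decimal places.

p' = (1.2440, -0.8360, -0.1280)
q' = (0.5512, -0.7545, -0.2660, 0.2370)
v' = (1.1880, -0.7720, -0.5680)
ω' = (1.3112, 1.0650, 0.9380)

α = I⁻¹(τ − ω×Iω) = (-4.7200, 1.6250, 0.9500)
ω' = ω + α·dt = (1.3112, 1.0650, 0.9380)
Hamilton product q⊗(0,ω) = (1.2281535, 0.2888649, 1.5629099, 0.1597129)
updated quaternion q' = (0.5512, -0.7545, -0.2660, 0.2370)
a = F/m = (2.2000, 3.2000, 3.3000)
p + v·dt = (1.2440, -0.8360, -0.1280)
v + (F/m)dt = (1.1880, -0.7720, -0.5680)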